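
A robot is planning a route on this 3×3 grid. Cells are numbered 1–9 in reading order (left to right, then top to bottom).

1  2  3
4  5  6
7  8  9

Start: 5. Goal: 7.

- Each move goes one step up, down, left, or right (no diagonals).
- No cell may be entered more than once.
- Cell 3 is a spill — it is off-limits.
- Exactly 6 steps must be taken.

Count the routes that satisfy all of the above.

0

Need simple routes of exactly 6 moves from 5 to 7 (Manhattan distance 2, so 2 moves are spent on a detour and 2 undoing it).
No route satisfies every constraint, so the count is 0.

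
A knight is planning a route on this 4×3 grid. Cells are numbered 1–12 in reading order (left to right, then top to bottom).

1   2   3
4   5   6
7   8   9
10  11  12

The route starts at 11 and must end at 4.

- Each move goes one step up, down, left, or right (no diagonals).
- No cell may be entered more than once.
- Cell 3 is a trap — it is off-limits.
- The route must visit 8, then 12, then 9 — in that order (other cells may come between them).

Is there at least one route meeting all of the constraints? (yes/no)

Ignoring the required order, 4 revisit-free routes from 11 to 4 pass through all of 8, 12, and 9; the waypoint orders that occur are 12 → 9 → 8 (4) — never 8 → 12 → 9.

no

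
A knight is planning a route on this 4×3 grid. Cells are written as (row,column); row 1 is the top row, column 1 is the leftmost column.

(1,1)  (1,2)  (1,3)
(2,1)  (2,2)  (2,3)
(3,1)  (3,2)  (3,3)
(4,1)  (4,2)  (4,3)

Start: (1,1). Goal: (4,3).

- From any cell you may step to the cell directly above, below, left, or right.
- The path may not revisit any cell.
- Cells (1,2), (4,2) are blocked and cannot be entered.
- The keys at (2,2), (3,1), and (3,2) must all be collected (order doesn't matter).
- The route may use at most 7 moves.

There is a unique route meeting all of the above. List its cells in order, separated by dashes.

The budget equals the shortest possible length, so every move has to be on a shortest route through the required cells.
Route from (1,1): 2× down (reaching (3,1)), right to (3,2), up to (2,2), right to (2,3), 2× down (reaching (4,3)) — 7 moves in all.
Check: all required cells visited; 7 ≤ 7 moves.

(1,1) - (2,1) - (3,1) - (3,2) - (2,2) - (2,3) - (3,3) - (4,3)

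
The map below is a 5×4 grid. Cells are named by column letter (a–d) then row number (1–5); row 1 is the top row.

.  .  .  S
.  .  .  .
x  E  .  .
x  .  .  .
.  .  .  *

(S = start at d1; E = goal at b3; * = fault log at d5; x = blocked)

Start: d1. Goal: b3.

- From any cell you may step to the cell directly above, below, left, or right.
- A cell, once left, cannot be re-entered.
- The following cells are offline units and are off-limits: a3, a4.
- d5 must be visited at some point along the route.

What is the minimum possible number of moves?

8

Any route passes through d5 somewhere between d1 and b3. Summing Manhattan distances along the two legs (d1 → d5 → b3) gives a lower bound of 4 + 4 = 8 moves.
A route of 8 moves achieves this: d1 → d2 → d3 → d4 → d5 → c5 → c4 → c3 → b3.
Since 8 matches the lower bound, it is optimal.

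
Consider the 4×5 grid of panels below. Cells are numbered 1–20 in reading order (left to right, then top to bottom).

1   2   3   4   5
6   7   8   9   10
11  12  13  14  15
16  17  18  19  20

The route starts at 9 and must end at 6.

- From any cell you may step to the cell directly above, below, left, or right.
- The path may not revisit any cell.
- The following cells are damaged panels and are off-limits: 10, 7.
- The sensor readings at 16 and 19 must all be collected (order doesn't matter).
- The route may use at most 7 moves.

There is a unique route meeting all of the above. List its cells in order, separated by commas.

Any route must reach 16 and 19 and still end at 6 within 7 moves, so the order of the required stops is forced.
Route from 9: down 2 to 19, left 3 to 16, up 2 to 6 — 7 moves in all.
Check: all required cells visited; 7 ≤ 7 moves.

9, 14, 19, 18, 17, 16, 11, 6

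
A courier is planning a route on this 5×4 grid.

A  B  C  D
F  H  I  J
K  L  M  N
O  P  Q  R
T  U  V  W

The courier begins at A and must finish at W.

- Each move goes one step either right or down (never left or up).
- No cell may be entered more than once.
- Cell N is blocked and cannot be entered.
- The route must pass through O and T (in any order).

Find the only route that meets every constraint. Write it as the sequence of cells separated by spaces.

A F K O T U V W

Moves only go right or down, so the column and row indices never decrease.
Route from A: down 4 to T, right 3 to W — 7 moves in all.
Check: all required cells visited.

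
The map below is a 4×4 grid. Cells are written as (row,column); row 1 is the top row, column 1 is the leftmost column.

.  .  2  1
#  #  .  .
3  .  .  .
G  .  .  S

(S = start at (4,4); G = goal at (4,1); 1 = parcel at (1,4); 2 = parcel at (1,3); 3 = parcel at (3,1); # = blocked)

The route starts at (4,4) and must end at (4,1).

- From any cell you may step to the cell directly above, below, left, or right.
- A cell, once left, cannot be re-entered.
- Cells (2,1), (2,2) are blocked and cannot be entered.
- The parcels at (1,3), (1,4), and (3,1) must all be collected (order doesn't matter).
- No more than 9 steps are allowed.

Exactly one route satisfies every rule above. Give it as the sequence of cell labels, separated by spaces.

The 9-move cap with required stops at (1,3), (1,4), (3,1) leaves no slack for detours.
Route from (4,4): up 3 to (1,4), left 1 to (1,3), down 2 to (3,3), left 2 to (3,1), down 1 to (4,1) — 9 moves in all.
Check: all required cells visited; 9 ≤ 9 moves.

(4,4) (3,4) (2,4) (1,4) (1,3) (2,3) (3,3) (3,2) (3,1) (4,1)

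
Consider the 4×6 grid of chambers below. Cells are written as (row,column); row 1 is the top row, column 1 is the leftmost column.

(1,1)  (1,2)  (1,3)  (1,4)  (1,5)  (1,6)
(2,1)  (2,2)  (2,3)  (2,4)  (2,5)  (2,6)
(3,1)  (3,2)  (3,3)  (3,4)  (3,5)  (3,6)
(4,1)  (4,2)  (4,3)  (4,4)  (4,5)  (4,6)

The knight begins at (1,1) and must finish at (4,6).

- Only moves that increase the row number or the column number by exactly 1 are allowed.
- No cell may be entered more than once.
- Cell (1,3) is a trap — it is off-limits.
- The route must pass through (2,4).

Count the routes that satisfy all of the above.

A right/down-only route from (1,1) to (4,6) makes exactly 3 down-moves and 5 right-moves in some order.
With no other constraints that would be C(8,3) = 56 routes.
Split at (2,4) and multiply the segment counts (each segment already excludes blocked cells): (1,1)→(2,4): 2; (2,4)→(4,6): 6; product = 12.
That gives 12 routes.

12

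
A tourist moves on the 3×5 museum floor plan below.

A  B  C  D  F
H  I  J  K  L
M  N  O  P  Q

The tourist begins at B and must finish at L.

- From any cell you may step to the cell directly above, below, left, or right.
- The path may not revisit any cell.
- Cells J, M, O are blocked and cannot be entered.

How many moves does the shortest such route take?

4

The Manhattan distance from B to L is |1−2| + |2−5| = 4, so at least 4 moves are needed.
A route of 4 moves achieves this: B → C → D → K → L.
Since 4 matches the lower bound, it is optimal.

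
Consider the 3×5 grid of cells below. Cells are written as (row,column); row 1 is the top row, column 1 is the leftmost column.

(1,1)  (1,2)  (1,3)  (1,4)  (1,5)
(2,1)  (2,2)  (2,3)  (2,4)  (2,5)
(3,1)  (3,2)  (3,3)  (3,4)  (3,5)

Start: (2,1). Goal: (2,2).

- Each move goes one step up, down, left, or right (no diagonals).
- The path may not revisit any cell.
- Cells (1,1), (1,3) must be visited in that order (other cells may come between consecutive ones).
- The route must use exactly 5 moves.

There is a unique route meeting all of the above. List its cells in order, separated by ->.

The waypoints must appear in the order (1,1), (1,3), with no cell reused.
Route from (2,1): up to (1,1), 2× right (reaching (1,3)), down to (2,3), left to (2,2) — 5 moves in all.
Check: order respected ((1,1) at step 1, (1,3) at step 3); 5 moves as required.

(2,1) -> (1,1) -> (1,2) -> (1,3) -> (2,3) -> (2,2)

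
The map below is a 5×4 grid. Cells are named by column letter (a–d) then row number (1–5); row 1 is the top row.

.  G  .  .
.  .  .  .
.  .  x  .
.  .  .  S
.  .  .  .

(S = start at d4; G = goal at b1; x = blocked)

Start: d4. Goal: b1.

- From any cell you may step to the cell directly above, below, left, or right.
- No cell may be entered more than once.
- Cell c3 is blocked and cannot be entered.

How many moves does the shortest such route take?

5

The Manhattan distance from d4 to b1 is |4−1| + |4−2| = 5, so at least 5 moves are needed.
A route of 5 moves achieves this: d4 → d3 → d2 → d1 → c1 → b1.
Since 5 matches the lower bound, it is optimal.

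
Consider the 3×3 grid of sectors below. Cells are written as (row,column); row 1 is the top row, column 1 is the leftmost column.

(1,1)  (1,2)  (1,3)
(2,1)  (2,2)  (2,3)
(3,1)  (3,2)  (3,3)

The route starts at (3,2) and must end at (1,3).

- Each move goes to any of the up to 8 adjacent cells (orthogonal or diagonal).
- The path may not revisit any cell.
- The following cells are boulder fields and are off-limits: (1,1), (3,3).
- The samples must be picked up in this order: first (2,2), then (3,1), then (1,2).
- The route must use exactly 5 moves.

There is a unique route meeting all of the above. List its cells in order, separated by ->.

(3,2) -> (2,2) -> (3,1) -> (2,1) -> (1,2) -> (1,3)

The waypoints must appear in the order (2,2), (3,1), (1,2), with no cell reused.
Route from (3,2): up to (2,2), down-left to (3,1), up to (2,1), up-right to (1,2), right to (1,3) — 5 moves in all.
Check: order respected ((2,2) at step 1, (3,1) at step 2, (1,2) at step 4); 5 moves as required.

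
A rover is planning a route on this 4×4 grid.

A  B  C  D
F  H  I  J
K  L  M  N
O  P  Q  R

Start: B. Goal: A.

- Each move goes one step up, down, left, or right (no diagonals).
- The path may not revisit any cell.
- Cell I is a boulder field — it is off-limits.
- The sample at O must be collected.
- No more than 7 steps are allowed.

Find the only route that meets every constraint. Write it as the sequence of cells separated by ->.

Any route must reach O and still end at A within 7 moves, so the order of the required stops is forced.
Route from B: down 3 to P, left 1 to O, up 3 to A — 7 moves in all.
Check: all required cells visited; 7 ≤ 7 moves.

B -> H -> L -> P -> O -> K -> F -> A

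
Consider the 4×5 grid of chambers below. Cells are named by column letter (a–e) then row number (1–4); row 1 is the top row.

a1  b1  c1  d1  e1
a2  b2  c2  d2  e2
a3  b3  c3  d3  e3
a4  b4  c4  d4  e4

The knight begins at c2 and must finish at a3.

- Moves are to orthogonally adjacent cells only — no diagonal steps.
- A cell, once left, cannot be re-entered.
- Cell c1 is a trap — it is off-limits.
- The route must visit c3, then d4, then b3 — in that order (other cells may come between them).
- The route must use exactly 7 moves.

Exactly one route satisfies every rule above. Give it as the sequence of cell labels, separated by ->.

The waypoints must appear in the order c3, d4, b3, with no cell reused.
Route from c2: down 1 to c3, right 1 to d3, down 1 to d4, left 2 to b4, up 1 to b3, left 1 to a3 — 7 moves in all.
Check: order respected (c3 at step 1, d4 at step 3, b3 at step 6); 7 moves as required.

c2 -> c3 -> d3 -> d4 -> c4 -> b4 -> b3 -> a3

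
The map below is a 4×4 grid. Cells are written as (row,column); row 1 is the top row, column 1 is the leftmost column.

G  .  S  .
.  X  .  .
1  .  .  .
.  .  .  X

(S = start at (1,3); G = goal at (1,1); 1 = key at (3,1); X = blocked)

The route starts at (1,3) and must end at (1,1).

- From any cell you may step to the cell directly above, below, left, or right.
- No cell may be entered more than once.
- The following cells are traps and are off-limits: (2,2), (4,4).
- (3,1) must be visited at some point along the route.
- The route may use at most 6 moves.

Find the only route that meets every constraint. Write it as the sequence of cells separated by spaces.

The 6-move cap with required stops at (3,1) leaves no slack for detours.
Route from (1,3): 2× down (reaching (3,3)), 2× left (reaching (3,1)), 2× up (reaching (1,1)) — 6 moves in all.
Check: all required cells visited; 6 ≤ 6 moves.

(1,3) (2,3) (3,3) (3,2) (3,1) (2,1) (1,1)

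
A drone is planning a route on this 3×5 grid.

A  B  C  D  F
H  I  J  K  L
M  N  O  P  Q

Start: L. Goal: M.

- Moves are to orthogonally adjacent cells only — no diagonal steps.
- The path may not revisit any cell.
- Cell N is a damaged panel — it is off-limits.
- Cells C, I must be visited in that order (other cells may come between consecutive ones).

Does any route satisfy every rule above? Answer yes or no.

yes

One route that works: L → F → D → C → J → I → H → M.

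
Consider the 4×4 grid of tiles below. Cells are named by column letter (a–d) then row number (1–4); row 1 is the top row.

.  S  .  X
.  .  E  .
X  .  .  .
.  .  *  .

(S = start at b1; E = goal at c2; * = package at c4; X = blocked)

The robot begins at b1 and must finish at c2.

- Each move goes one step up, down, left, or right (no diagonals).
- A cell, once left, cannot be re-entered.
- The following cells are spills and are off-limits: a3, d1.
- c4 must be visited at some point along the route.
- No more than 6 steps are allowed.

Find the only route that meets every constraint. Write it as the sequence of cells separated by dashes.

b1 - b2 - b3 - b4 - c4 - c3 - c2

The budget equals the shortest possible length, so every move has to be on a shortest route through the required cells.
Route from b1: 3× down (reaching b4), right to c4, 2× up (reaching c2) — 6 moves in all.
Check: all required cells visited; 6 ≤ 6 moves.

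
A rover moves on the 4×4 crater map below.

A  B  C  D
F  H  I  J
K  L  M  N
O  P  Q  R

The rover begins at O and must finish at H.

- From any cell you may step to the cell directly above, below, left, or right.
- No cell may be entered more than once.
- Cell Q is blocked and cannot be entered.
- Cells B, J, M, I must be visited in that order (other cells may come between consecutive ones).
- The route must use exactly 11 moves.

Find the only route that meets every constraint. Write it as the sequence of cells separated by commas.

O, K, F, A, B, C, D, J, N, M, I, H

The waypoints must appear in the order B, J, M, I, with no cell reused.
Route from O: 3× up (reaching A), 3× right (reaching D), 2× down (reaching N), left to M, up to I, left to H — 11 moves in all.
Check: order respected (B at step 4, J at step 7, M at step 9, I at step 10); 11 moves as required.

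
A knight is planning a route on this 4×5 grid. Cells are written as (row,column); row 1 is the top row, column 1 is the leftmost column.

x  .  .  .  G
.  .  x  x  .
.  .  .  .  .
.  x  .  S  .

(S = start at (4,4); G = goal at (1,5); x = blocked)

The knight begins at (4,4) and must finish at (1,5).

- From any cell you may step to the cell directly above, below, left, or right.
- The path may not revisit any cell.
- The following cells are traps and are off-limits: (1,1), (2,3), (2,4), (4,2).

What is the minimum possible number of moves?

The Manhattan distance from (4,4) to (1,5) is |4−1| + |4−5| = 4, so at least 4 moves are needed.
A route of 4 moves achieves this: (4,4) → (3,4) → (3,5) → (2,5) → (1,5).
Since 4 matches the lower bound, it is optimal.

4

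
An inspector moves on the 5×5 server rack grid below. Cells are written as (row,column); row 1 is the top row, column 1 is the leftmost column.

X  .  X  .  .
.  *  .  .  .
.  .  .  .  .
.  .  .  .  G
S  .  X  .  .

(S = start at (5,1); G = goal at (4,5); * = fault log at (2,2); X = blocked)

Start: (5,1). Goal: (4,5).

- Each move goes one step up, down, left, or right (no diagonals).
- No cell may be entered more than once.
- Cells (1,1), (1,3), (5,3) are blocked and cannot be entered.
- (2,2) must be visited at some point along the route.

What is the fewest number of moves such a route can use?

Any route passes through (2,2) somewhere between (5,1) and (4,5). Summing Manhattan distances along the two legs ((5,1) → (2,2) → (4,5)) gives a lower bound of 4 + 5 = 9 moves.
A route of 9 moves achieves this: (5,1) → (4,1) → (3,1) → (2,1) → (2,2) → (3,2) → (4,2) → (4,3) → (4,4) → (4,5).
Since 9 matches the lower bound, it is optimal.

9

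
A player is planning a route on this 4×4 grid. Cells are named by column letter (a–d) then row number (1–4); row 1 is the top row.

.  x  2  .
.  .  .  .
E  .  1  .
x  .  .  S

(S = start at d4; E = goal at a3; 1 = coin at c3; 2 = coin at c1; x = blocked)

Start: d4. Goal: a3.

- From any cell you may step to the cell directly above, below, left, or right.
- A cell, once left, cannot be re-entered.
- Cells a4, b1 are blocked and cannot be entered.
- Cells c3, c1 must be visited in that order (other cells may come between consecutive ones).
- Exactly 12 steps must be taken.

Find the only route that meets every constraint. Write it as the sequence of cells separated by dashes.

The waypoints must appear in the order c3, c1, with no cell reused.
Route from d4: left 2 to b4, up 1 to b3, right 2 to d3, up 2 to d1, left 1 to c1, down 1 to c2, left 2 to a2, down 1 to a3 — 12 moves in all.
Check: order respected (1 at step 4, 2 at step 8); 12 moves as required.

d4 - c4 - b4 - b3 - c3 - d3 - d2 - d1 - c1 - c2 - b2 - a2 - a3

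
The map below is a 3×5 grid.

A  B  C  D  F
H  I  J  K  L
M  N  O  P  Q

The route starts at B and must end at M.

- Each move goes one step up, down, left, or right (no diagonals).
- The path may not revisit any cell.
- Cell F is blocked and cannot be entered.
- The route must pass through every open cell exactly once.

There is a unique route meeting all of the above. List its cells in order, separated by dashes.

Need to visit all 14 open cells exactly once, starting at B and ending at M.
Cell L has only two open neighbours (Q and K), so the path must pass straight through it: one of those is the cell it's entered from and the other is where it exits.
Route from B: left 1 to A, down 1 to H, right 2 to J, up 1 to C, right 1 to D, down 1 to K, right 1 to L, down 1 to Q, left 4 to M — 13 moves in all.
Check: all 14 open cells covered.

B - A - H - I - J - C - D - K - L - Q - P - O - N - M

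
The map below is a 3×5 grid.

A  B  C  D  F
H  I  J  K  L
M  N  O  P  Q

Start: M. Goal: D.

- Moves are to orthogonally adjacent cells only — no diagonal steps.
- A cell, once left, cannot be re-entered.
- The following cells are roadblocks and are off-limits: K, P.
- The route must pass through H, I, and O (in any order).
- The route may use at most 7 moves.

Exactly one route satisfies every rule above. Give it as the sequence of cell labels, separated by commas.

M, H, I, N, O, J, C, D

Any route must reach H, I, and O and still end at D within 7 moves, so the order of the required stops is forced.
Route from M: up 1 to H, right 1 to I, down 1 to N, right 1 to O, up 2 to C, right 1 to D — 7 moves in all.
Check: all required cells visited; 7 ≤ 7 moves.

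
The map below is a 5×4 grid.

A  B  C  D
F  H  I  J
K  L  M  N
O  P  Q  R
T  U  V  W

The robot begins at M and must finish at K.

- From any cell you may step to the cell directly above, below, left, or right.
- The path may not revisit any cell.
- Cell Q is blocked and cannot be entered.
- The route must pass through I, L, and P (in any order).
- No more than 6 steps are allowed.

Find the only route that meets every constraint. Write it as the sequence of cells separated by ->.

M -> I -> H -> L -> P -> O -> K

The budget equals the shortest possible length, so every move has to be on a shortest route through the required cells.
Route from M: up to I, left to H, 2× down (reaching P), left to O, up to K — 6 moves in all.
Check: all required cells visited; 6 ≤ 6 moves.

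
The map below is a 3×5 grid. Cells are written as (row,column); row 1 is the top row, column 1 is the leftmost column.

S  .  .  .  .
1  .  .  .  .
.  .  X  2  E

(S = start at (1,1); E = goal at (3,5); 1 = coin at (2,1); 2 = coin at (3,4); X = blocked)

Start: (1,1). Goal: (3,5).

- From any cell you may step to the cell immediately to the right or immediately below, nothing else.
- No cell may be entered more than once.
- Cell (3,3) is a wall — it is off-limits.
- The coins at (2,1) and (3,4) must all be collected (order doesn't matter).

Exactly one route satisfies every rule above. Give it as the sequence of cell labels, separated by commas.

Moves only go right or down, so the column and row indices never decrease.
Route from (1,1): down to (2,1), 3× right (reaching (2,4)), down to (3,4), right to (3,5) — 6 moves in all.
Check: all required cells visited.

(1,1), (2,1), (2,2), (2,3), (2,4), (3,4), (3,5)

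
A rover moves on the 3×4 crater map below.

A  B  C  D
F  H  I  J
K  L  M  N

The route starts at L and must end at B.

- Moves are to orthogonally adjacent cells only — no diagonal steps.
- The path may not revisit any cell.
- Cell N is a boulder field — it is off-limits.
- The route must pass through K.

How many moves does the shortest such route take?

Any route passes through K somewhere between L and B. Summing Manhattan distances along the two legs (L → K → B) gives a lower bound of 1 + 3 = 4 moves.
A route of 4 moves achieves this: L → K → F → A → B.
Since 4 matches the lower bound, it is optimal.

4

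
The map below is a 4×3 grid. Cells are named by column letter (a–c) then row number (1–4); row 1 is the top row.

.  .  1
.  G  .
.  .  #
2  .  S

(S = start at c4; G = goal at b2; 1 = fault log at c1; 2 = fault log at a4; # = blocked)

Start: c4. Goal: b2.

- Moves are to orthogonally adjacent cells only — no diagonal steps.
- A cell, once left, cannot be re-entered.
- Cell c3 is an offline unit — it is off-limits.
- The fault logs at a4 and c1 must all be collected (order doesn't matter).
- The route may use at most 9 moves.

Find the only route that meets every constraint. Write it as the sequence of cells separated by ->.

c4 -> b4 -> a4 -> a3 -> a2 -> a1 -> b1 -> c1 -> c2 -> b2

The 9-move cap with required stops at a4, c1 leaves no slack for detours.
Route from c4: 2× left (reaching a4), 3× up (reaching a1), 2× right (reaching c1), down to c2, left to b2 — 9 moves in all.
Check: all required cells visited; 9 ≤ 9 moves.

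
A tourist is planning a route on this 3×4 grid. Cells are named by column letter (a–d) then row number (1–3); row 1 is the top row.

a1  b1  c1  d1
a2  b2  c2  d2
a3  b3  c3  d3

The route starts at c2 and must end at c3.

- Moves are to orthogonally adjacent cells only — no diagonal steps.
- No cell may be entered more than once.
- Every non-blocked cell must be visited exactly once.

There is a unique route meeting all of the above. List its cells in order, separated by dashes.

c2 - b2 - b3 - a3 - a2 - a1 - b1 - c1 - d1 - d2 - d3 - c3

Need to visit all 12 open cells exactly once, starting at c2 and ending at c3.
Route from c2: left 1 to b2, down 1 to b3, left 1 to a3, up 2 to a1, right 3 to d1, down 2 to d3, left 1 to c3 — 11 moves in all.
Check: all 12 open cells covered.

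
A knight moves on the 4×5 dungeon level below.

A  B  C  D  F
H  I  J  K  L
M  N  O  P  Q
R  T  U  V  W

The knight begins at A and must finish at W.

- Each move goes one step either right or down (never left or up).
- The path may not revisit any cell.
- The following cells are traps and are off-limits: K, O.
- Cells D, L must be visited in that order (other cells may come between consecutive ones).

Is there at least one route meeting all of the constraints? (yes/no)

yes

One route that works: A → B → C → D → F → L → Q → W.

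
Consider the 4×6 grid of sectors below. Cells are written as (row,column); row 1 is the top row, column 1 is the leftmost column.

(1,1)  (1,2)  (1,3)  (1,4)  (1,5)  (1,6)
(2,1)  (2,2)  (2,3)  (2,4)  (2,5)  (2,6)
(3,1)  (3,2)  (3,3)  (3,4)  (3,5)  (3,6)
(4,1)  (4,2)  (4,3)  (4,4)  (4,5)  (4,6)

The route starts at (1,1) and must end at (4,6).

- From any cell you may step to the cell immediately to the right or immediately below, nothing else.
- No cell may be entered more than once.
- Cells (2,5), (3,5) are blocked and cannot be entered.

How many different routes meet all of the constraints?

A right/down-only route from (1,1) to (4,6) makes exactly 3 down-moves and 5 right-moves in some order.
With no other constraints that would be C(8,3) = 56 routes.
Subtract routes through each blocked cell (inclusion–exclusion for overlaps): − through (2,5): 15 − through (3,5): 30 + through (2,5)&(3,5): 10 → 21.
That gives 21 routes.

21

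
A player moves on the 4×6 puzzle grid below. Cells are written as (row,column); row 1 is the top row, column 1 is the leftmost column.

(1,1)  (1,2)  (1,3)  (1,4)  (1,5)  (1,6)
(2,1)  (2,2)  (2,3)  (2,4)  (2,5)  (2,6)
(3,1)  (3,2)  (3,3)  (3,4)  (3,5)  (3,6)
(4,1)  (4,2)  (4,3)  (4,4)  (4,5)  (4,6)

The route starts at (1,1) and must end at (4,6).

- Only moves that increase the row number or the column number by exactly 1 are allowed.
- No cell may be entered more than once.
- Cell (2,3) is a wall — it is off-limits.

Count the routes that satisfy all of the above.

26

A right/down-only route from (1,1) to (4,6) makes exactly 3 down-moves and 5 right-moves in some order.
With no other constraints that would be C(8,3) = 56 routes.
Subtract routes through each blocked cell (inclusion–exclusion for overlaps): − through (2,3): 30 → 26.
That gives 26 routes.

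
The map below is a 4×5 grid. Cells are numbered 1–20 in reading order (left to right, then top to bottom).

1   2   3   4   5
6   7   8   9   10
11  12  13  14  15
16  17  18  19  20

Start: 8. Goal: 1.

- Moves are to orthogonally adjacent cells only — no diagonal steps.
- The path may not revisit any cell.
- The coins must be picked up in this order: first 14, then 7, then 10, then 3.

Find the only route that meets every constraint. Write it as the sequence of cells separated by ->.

The waypoints must appear in the order 14, 7, 10, 3, with no cell reused.
Route from 8: right 1 to 9, down 1 to 14, left 2 to 12, up 1 to 7, left 1 to 6, down 2 to 16, right 4 to 20, up 3 to 5, left 4 to 1 — 19 moves in all.
Check: order respected (14 at step 2, 7 at step 5, 10 at step 14, 3 at step 17).

8 -> 9 -> 14 -> 13 -> 12 -> 7 -> 6 -> 11 -> 16 -> 17 -> 18 -> 19 -> 20 -> 15 -> 10 -> 5 -> 4 -> 3 -> 2 -> 1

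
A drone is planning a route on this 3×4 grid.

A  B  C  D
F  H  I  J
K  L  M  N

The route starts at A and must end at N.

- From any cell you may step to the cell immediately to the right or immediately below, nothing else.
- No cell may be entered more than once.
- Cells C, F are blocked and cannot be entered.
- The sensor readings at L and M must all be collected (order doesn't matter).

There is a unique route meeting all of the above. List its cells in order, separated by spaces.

Moves only go right or down, so the column and row indices never decrease.
Route from A: right to B, 2× down (reaching L), 2× right (reaching N) — 5 moves in all.
Check: all required cells visited.

A B H L M N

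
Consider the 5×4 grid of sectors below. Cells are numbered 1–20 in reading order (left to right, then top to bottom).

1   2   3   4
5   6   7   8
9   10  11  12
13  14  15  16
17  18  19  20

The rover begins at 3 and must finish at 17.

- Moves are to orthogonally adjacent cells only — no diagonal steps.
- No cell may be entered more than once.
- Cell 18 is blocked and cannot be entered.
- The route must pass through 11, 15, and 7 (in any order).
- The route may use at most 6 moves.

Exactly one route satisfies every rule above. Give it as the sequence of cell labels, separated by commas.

Any route must reach 11, 15, and 7 and still end at 17 within 6 moves, so the order of the required stops is forced.
Route from 3: down 3 to 15, left 2 to 13, down 1 to 17 — 6 moves in all.
Check: all required cells visited; 6 ≤ 6 moves.

3, 7, 11, 15, 14, 13, 17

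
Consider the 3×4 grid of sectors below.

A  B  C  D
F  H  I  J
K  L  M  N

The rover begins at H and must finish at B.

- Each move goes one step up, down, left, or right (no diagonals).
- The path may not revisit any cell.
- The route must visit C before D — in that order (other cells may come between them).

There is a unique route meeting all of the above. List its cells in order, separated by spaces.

The waypoints must appear in the order C, D, with no cell reused.
Route from H: right 1 to I, up 1 to C, right 1 to D, down 2 to N, left 3 to K, up 2 to A, right 1 to B — 11 moves in all.
Check: order respected (C at step 2, D at step 3).

H I C D J N M L K F A B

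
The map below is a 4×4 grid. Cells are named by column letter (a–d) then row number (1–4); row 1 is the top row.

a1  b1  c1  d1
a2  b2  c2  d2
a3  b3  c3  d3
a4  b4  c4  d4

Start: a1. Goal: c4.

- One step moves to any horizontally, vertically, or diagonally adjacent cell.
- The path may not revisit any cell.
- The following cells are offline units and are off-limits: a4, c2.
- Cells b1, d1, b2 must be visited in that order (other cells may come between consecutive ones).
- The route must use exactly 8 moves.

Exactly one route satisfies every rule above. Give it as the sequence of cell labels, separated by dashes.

a1 - b1 - c1 - d1 - d2 - c3 - b2 - b3 - c4

The waypoints must appear in the order b1, d1, b2, with no cell reused.
Route from a1: right 3 to d1, down 1 to d2, down-left 1 to c3, up-left 1 to b2, down 1 to b3, down-right 1 to c4 — 8 moves in all.
Check: order respected (b1 at step 1, d1 at step 3, b2 at step 6); 8 moves as required.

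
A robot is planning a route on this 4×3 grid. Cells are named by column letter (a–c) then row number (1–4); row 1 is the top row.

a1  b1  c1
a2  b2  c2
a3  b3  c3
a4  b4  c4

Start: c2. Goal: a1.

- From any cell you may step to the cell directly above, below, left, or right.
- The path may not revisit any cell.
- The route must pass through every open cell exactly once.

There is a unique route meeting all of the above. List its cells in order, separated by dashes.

c2 - c1 - b1 - b2 - b3 - c3 - c4 - b4 - a4 - a3 - a2 - a1

Need to visit all 12 open cells exactly once, starting at c2 and ending at a1.
Cell c4 has only two open neighbours (c3 and b4), so the path must pass straight through it: one of those is the cell it's entered from and the other is where it exits.
Route from c2: up 1 to c1, left 1 to b1, down 2 to b3, right 1 to c3, down 1 to c4, left 2 to a4, up 3 to a1 — 11 moves in all.
Check: all 12 open cells covered.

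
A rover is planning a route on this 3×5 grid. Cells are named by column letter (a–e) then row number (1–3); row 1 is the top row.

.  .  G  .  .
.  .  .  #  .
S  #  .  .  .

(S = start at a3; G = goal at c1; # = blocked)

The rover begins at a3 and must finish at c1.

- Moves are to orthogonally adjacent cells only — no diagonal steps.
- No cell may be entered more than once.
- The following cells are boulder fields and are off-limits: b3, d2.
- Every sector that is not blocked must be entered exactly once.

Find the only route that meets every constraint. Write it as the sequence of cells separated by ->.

a3 -> a2 -> a1 -> b1 -> b2 -> c2 -> c3 -> d3 -> e3 -> e2 -> e1 -> d1 -> c1

Need to visit all 13 open cells exactly once, starting at a3 and ending at c1.
Cell e2 has only two open neighbours (e1 and e3), so the path must pass straight through it: one of those is the cell it's entered from and the other is where it exits.
Route from a3: 2× up (reaching a1), right to b1, down to b2, right to c2, down to c3, 2× right (reaching e3), 2× up (reaching e1), 2× left (reaching c1) — 12 moves in all.
Check: all 13 open cells covered.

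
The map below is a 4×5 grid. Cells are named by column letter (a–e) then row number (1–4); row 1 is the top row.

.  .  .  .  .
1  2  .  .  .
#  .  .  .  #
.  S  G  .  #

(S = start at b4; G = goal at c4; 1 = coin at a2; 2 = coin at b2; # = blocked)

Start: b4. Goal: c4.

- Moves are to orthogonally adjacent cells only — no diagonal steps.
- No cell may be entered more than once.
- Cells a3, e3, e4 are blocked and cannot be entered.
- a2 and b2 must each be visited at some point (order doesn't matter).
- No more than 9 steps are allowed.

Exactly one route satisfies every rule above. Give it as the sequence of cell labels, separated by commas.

The budget equals the shortest possible length, so every move has to be on a shortest route through the required cells.
Route from b4: 2× up (reaching b2), left to a2, up to a1, 2× right (reaching c1), 3× down (reaching c4) — 9 moves in all.
Check: all required cells visited; 9 ≤ 9 moves.

b4, b3, b2, a2, a1, b1, c1, c2, c3, c4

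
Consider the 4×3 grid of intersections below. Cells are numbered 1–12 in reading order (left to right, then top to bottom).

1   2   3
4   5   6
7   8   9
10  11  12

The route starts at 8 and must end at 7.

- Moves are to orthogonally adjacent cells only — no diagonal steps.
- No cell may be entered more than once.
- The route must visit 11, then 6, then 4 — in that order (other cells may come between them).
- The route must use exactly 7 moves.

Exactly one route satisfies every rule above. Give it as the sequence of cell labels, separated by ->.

8 -> 11 -> 12 -> 9 -> 6 -> 5 -> 4 -> 7

The waypoints must appear in the order 11, 6, 4, with no cell reused.
Route from 8: down to 11, right to 12, 2× up (reaching 6), 2× left (reaching 4), down to 7 — 7 moves in all.
Check: order respected (11 at step 1, 6 at step 4, 4 at step 6); 7 moves as required.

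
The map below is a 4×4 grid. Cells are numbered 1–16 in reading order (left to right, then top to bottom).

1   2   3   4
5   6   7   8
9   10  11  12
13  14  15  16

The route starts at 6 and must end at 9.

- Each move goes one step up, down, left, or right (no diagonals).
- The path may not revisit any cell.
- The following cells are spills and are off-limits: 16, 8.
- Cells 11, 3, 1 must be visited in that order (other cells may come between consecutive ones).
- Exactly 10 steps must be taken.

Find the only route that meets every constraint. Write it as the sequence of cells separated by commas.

6, 10, 14, 15, 11, 7, 3, 2, 1, 5, 9

The waypoints must appear in the order 11, 3, 1, with no cell reused.
Route from 6: down 2 to 14, right 1 to 15, up 3 to 3, left 2 to 1, down 2 to 9 — 10 moves in all.
Check: order respected (11 at step 4, 3 at step 6, 1 at step 8); 10 moves as required.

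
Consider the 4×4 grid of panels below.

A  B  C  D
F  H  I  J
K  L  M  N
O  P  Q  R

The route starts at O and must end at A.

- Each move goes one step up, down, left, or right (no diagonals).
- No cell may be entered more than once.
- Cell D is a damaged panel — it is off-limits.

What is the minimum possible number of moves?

The Manhattan distance from O to A is |4−1| + |1−1| = 3, so at least 3 moves are needed.
A route of 3 moves achieves this: O → K → F → A.
Since 3 matches the lower bound, it is optimal.

3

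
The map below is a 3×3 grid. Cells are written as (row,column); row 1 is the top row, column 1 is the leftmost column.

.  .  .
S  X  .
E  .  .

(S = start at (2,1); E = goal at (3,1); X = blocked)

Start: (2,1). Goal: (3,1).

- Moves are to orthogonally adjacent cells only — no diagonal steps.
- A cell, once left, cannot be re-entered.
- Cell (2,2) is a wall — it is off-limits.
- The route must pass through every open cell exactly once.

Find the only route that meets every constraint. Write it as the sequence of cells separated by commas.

(2,1), (1,1), (1,2), (1,3), (2,3), (3,3), (3,2), (3,1)

Need to visit all 8 open cells exactly once, starting at (2,1) and ending at (3,1).
Cell (3,2) has only two open neighbours ((3,1) and (3,3)), so the path must pass straight through it: one of those is the cell it's entered from and the other is where it exits.
Route from (2,1): up 1 to (1,1), right 2 to (1,3), down 2 to (3,3), left 2 to (3,1) — 7 moves in all.
Check: all 8 open cells covered.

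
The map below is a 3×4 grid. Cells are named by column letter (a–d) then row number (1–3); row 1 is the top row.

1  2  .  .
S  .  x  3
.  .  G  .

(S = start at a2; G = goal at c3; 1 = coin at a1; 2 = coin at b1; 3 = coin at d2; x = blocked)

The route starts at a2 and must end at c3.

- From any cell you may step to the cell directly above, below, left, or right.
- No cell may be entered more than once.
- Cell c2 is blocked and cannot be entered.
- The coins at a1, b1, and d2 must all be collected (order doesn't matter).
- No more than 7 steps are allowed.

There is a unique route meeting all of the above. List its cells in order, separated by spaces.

a2 a1 b1 c1 d1 d2 d3 c3

The 7-move cap with required stops at a1, b1, d2 leaves no slack for detours.
Route from a2: up to a1, 3× right (reaching d1), 2× down (reaching d3), left to c3 — 7 moves in all.
Check: all required cells visited; 7 ≤ 7 moves.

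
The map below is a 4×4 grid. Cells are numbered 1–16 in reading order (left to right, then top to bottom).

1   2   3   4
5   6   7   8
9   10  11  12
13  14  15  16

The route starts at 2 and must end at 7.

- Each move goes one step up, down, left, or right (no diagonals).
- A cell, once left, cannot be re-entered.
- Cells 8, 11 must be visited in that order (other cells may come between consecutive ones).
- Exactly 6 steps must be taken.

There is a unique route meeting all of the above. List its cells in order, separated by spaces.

2 3 4 8 12 11 7

The waypoints must appear in the order 8, 11, with no cell reused.
Route from 2: right 2 to 4, down 2 to 12, left 1 to 11, up 1 to 7 — 6 moves in all.
Check: order respected (8 at step 3, 11 at step 5); 6 moves as required.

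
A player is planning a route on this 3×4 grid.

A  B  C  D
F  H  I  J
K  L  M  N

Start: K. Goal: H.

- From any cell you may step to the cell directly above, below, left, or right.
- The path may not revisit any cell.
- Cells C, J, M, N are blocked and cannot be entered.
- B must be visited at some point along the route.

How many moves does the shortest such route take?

4

Any route passes through B somewhere between K and H. Summing Manhattan distances along the two legs (K → B → H) gives a lower bound of 3 + 1 = 4 moves.
A route of 4 moves achieves this: K → F → A → B → H.
Since 4 matches the lower bound, it is optimal.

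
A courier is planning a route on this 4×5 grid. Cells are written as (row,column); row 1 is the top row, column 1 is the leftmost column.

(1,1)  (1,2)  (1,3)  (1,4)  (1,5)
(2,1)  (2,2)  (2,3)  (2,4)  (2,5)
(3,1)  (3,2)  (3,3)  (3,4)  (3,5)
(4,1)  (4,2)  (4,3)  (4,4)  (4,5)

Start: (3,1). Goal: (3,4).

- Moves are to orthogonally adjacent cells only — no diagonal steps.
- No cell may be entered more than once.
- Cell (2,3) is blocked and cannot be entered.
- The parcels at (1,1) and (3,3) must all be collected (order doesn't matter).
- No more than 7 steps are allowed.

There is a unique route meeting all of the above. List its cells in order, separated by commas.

The budget equals the shortest possible length, so every move has to be on a shortest route through the required cells.
Route from (3,1): 2× up (reaching (1,1)), right to (1,2), 2× down (reaching (3,2)), 2× right (reaching (3,4)) — 7 moves in all.
Check: all required cells visited; 7 ≤ 7 moves.

(3,1), (2,1), (1,1), (1,2), (2,2), (3,2), (3,3), (3,4)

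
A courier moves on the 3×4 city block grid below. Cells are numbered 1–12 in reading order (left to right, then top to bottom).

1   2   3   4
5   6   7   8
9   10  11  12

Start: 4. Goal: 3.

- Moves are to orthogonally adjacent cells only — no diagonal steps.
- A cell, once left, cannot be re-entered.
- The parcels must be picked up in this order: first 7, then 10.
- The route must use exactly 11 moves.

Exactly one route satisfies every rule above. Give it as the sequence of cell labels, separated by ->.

The waypoints must appear in the order 7, 10, with no cell reused.
Route from 4: 2× down (reaching 12), left to 11, up to 7, left to 6, down to 10, left to 9, 2× up (reaching 1), 2× right (reaching 3) — 11 moves in all.
Check: order respected (7 at step 4, 10 at step 6); 11 moves as required.

4 -> 8 -> 12 -> 11 -> 7 -> 6 -> 10 -> 9 -> 5 -> 1 -> 2 -> 3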